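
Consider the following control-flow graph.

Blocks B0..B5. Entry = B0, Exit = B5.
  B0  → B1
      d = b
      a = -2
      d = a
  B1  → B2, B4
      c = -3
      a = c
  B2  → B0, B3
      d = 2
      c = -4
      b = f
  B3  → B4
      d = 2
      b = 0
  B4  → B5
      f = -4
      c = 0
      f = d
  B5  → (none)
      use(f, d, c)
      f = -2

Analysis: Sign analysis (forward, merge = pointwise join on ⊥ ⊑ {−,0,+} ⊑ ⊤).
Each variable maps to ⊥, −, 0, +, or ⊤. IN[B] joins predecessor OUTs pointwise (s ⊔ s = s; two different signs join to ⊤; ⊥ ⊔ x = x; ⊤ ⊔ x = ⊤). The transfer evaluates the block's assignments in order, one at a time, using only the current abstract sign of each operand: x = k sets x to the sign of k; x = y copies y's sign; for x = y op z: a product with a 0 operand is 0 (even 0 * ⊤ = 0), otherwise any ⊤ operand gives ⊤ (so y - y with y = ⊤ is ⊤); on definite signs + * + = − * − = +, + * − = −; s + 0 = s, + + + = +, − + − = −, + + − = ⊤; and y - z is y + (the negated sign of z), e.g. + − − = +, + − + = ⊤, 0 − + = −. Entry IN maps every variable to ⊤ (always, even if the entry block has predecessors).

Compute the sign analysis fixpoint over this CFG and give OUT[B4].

Answer: {a: -, b: ⊤, c: 0, d: ⊤, e: ⊤, f: ⊤}

Working:
Fixpoint table:
  B0:  IN=(all ⊤)  OUT={a:-, d:-; rest ⊤}
  B1:  IN={a:-, d:-; rest ⊤}  OUT={a:-, c:-, d:-; rest ⊤}
  B2:  IN={a:-, c:-, d:-; rest ⊤}  OUT={a:-, c:-, d:+; rest ⊤}
  B3:  IN={a:-, c:-, d:+; rest ⊤}  OUT={a:-, b:0, c:-, d:+; rest ⊤}
  B4:  IN={a:-, c:-; rest ⊤}  OUT={a:-, c:0; rest ⊤}
  B5:  IN={a:-, c:0; rest ⊤}  OUT={a:-, c:0, f:-; rest ⊤}

Merge at B4: IN[B4] = OUT[B1] ⊔ OUT[B3] = {a: -, b: ⊤, c: -, d: ⊤, e: ⊤, f: ⊤}
Applying B4's transfer function to that IN value gives OUT[B4] (row B4 above).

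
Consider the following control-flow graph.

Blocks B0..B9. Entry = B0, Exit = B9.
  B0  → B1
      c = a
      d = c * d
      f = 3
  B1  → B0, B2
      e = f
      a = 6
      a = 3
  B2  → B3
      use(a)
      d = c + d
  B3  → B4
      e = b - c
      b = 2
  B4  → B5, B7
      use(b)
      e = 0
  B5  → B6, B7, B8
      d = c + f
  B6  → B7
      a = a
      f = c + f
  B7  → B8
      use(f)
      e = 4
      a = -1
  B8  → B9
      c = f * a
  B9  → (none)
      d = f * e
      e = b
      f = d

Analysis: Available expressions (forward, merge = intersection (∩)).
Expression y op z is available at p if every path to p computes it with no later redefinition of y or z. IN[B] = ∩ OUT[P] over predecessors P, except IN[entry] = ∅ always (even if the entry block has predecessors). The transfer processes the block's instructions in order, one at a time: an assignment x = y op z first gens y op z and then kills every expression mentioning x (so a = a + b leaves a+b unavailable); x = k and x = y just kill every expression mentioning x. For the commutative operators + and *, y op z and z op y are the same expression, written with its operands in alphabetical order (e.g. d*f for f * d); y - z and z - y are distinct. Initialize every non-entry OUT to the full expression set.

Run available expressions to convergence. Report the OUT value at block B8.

Per-block solution:
  B0:   IN={}   OUT={}
  B1:   IN={}   OUT={}
  B2:   IN={}   OUT={}
  B3:   IN={}   OUT={}
  B4:   IN={}   OUT={}
  B5:   IN={}   OUT={c+f}
  B6:   IN={c+f}   OUT={}
  B7:   IN={}   OUT={}
  B8:   IN={}   OUT={a*f}
  B9:   IN={a*f}   OUT={}

Merge at B8: IN[B8] = OUT[B5] ∩ OUT[B7] = {}
Applying B8's transfer function to that IN value gives OUT[B8] (row B8 above).

Answer: {a*f}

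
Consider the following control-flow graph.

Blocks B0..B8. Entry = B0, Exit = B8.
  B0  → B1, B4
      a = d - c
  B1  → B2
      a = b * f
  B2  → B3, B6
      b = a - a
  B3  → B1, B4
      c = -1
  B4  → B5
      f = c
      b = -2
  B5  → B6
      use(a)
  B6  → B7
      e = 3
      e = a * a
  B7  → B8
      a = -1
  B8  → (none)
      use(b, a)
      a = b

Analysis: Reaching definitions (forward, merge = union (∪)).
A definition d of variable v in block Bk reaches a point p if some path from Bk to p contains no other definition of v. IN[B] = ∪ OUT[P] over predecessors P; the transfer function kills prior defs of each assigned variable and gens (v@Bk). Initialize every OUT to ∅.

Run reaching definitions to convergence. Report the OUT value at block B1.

Per-block solution:
  B0: | IN={} | OUT={a@B0}
  B1: | IN={a@B0, a@B1, b@B2, c@B3} | OUT={a@B1, b@B2, c@B3}
  B2: | IN={a@B1, b@B2, c@B3} | OUT={a@B1, b@B2, c@B3}
  B3: | IN={a@B1, b@B2, c@B3} | OUT={a@B1, b@B2, c@B3}
  B4: | IN={a@B0, a@B1, b@B2, c@B3} | OUT={a@B0, a@B1, b@B4, c@B3, f@B4}
  B5: | IN={a@B0, a@B1, b@B4, c@B3, f@B4} | OUT={a@B0, a@B1, b@B4, c@B3, f@B4}
  B6: | IN={a@B0, a@B1, b@B2, b@B4, c@B3, f@B4} | OUT={a@B0, a@B1, b@B2, b@B4, c@B3, e@B6, f@B4}
  B7: | IN={a@B0, a@B1, b@B2, b@B4, c@B3, e@B6, f@B4} | OUT={a@B7, b@B2, b@B4, c@B3, e@B6, f@B4}
  B8: | IN={a@B7, b@B2, b@B4, c@B3, e@B6, f@B4} | OUT={a@B8, b@B2, b@B4, c@B3, e@B6, f@B4}

Merge at B1: IN[B1] = OUT[B0] ⊔ OUT[B3] = {a@B0, a@B1, b@B2, c@B3}
Applying B1's transfer function to that IN value gives OUT[B1] (row B1 above).

Answer: {a@B1, b@B2, c@B3}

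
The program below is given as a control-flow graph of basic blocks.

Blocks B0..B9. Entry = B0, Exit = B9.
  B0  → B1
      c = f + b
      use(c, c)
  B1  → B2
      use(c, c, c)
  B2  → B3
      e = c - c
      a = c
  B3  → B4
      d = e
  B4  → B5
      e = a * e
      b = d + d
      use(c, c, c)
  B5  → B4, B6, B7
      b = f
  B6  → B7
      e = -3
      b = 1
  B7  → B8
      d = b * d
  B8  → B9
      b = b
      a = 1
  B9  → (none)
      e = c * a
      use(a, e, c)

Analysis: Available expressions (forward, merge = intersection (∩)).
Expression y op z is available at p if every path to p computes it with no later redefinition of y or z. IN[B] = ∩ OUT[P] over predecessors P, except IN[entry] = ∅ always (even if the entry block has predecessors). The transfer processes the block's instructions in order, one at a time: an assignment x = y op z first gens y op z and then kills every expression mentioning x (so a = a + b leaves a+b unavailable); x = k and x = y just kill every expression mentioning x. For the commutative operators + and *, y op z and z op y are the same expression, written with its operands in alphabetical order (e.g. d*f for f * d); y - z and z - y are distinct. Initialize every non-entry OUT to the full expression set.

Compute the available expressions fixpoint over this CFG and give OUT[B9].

Fixpoint table:
  B0:  IN={}  OUT={b+f}
  B1:  IN={b+f}  OUT={b+f}
  B2:  IN={b+f}  OUT={b+f, c-c}
  B3:  IN={b+f, c-c}  OUT={b+f, c-c}
  B4:  IN={c-c}  OUT={c-c, d+d}
  B5:  IN={c-c, d+d}  OUT={c-c, d+d}
  B6:  IN={c-c, d+d}  OUT={c-c, d+d}
  B7:  IN={c-c, d+d}  OUT={c-c}
  B8:  IN={c-c}  OUT={c-c}
  B9:  IN={c-c}  OUT={a*c, c-c}

Merge at B9: IN[B9] = OUT[B8] = {c-c}
Applying B9's transfer function to that IN value gives OUT[B9] (row B9 above).

Answer: {a*c, c-c}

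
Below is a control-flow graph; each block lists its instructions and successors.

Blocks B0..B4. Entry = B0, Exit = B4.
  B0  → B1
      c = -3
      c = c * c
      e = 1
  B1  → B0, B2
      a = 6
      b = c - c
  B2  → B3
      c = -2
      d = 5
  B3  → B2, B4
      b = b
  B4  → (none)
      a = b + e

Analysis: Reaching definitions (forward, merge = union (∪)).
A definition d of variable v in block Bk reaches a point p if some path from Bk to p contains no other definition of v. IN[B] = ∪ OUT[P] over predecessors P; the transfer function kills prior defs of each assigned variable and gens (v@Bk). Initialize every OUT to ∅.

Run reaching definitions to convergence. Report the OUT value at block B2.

Answer: {a@B1, b@B1, b@B3, c@B2, d@B2, e@B0}

Trace:
Converged values:
  B0: | IN={a@B1, b@B1, c@B0, e@B0} | OUT={a@B1, b@B1, c@B0, e@B0}
  B1: | IN={a@B1, b@B1, c@B0, e@B0} | OUT={a@B1, b@B1, c@B0, e@B0}
  B2: | IN={a@B1, b@B1, b@B3, c@B0, c@B2, d@B2, e@B0} | OUT={a@B1, b@B1, b@B3, c@B2, d@B2, e@B0}
  B3: | IN={a@B1, b@B1, b@B3, c@B2, d@B2, e@B0} | OUT={a@B1, b@B3, c@B2, d@B2, e@B0}
  B4: | IN={a@B1, b@B3, c@B2, d@B2, e@B0} | OUT={a@B4, b@B3, c@B2, d@B2, e@B0}

Merge at B2: IN[B2] = OUT[B1] ⊔ OUT[B3] = {a@B1, b@B1, b@B3, c@B0, c@B2, d@B2, e@B0}
Applying B2's transfer function to that IN value gives OUT[B2] (row B2 above).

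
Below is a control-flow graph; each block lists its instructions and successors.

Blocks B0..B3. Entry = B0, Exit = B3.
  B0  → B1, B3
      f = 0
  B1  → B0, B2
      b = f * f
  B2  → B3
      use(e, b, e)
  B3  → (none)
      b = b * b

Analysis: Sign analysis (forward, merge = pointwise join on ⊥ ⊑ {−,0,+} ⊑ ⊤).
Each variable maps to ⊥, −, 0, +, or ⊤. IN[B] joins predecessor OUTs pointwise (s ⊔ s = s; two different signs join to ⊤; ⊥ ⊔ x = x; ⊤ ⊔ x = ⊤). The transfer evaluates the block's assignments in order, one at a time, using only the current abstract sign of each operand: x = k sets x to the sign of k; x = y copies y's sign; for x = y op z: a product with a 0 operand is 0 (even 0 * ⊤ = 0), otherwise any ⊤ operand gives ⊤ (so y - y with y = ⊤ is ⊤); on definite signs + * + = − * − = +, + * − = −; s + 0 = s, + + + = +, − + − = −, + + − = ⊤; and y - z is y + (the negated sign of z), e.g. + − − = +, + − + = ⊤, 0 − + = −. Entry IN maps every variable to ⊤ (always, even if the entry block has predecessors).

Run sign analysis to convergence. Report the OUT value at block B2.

Fixpoint table:
  B0:  IN=(all ⊤)  OUT={f:0; rest ⊤}
  B1:  IN={f:0; rest ⊤}  OUT={b:0, f:0; rest ⊤}
  B2:  IN={b:0, f:0; rest ⊤}  OUT={b:0, f:0; rest ⊤}
  B3:  IN={f:0; rest ⊤}  OUT={f:0; rest ⊤}

Merge at B2: IN[B2] = OUT[B1] = {a: ⊤, b: 0, c: ⊤, d: ⊤, e: ⊤, f: 0}
Applying B2's transfer function to that IN value gives OUT[B2] (row B2 above).

Answer: {a: ⊤, b: 0, c: ⊤, d: ⊤, e: ⊤, f: 0}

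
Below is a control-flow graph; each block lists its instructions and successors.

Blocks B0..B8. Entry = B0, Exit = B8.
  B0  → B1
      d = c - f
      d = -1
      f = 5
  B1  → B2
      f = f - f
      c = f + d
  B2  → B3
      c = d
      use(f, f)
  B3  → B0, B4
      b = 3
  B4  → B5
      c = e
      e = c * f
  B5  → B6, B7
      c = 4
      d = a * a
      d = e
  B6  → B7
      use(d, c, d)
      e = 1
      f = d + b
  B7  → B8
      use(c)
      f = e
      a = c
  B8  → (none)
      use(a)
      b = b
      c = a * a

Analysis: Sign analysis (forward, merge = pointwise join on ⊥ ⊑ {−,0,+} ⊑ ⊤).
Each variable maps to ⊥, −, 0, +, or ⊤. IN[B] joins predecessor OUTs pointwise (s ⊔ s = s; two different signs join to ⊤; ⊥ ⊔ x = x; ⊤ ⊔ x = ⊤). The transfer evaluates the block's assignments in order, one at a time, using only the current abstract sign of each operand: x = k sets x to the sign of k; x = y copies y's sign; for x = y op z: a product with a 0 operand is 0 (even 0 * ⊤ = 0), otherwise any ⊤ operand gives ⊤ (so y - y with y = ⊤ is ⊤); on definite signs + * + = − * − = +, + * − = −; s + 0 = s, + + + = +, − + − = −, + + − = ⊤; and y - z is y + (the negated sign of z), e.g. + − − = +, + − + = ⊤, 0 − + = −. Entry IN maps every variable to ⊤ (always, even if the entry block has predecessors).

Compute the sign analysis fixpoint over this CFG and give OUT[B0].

Per-block solution:
  B0: | IN=(all ⊤) | OUT={d:-, f:+; rest ⊤}
  B1: | IN={d:-, f:+; rest ⊤} | OUT={d:-; rest ⊤}
  B2: | IN={d:-; rest ⊤} | OUT={c:-, d:-; rest ⊤}
  B3: | IN={c:-, d:-; rest ⊤} | OUT={b:+, c:-, d:-; rest ⊤}
  B4: | IN={b:+, c:-, d:-; rest ⊤} | OUT={b:+, d:-; rest ⊤}
  B5: | IN={b:+, d:-; rest ⊤} | OUT={b:+, c:+; rest ⊤}
  B6: | IN={b:+, c:+; rest ⊤} | OUT={b:+, c:+, e:+; rest ⊤}
  B7: | IN={b:+, c:+; rest ⊤} | OUT={a:+, b:+, c:+; rest ⊤}
  B8: | IN={a:+, b:+, c:+; rest ⊤} | OUT={a:+, b:+, c:+; rest ⊤}

Merge at B0 (entry node, so the boundary value (all ⊤) is joined with the incoming edge(s)): IN[B0] = (all ⊤) ⊔ OUT[B3] = {a: ⊤, b: ⊤, c: ⊤, d: ⊤, e: ⊤, f: ⊤}
Applying B0's transfer function to that IN value gives OUT[B0] (row B0 above).

Answer: {a: ⊤, b: ⊤, c: ⊤, d: -, e: ⊤, f: +}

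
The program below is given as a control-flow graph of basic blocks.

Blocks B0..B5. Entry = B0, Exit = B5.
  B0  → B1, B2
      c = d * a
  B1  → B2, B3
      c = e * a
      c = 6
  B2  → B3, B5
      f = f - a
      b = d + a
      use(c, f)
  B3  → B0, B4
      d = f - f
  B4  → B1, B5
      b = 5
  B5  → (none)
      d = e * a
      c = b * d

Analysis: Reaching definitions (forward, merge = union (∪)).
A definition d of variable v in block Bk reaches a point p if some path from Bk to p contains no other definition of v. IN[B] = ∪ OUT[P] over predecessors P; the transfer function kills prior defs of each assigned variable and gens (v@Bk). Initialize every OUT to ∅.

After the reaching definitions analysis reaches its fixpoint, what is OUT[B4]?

Answer: {b@B4, c@B0, c@B1, d@B3, f@B2}

Derivation:
Converged values:
  B0: | IN={b@B2, b@B4, c@B0, c@B1, d@B3, f@B2} | OUT={b@B2, b@B4, c@B0, d@B3, f@B2}
  B1: | IN={b@B2, b@B4, c@B0, c@B1, d@B3, f@B2} | OUT={b@B2, b@B4, c@B1, d@B3, f@B2}
  B2: | IN={b@B2, b@B4, c@B0, c@B1, d@B3, f@B2} | OUT={b@B2, c@B0, c@B1, d@B3, f@B2}
  B3: | IN={b@B2, b@B4, c@B0, c@B1, d@B3, f@B2} | OUT={b@B2, b@B4, c@B0, c@B1, d@B3, f@B2}
  B4: | IN={b@B2, b@B4, c@B0, c@B1, d@B3, f@B2} | OUT={b@B4, c@B0, c@B1, d@B3, f@B2}
  B5: | IN={b@B2, b@B4, c@B0, c@B1, d@B3, f@B2} | OUT={b@B2, b@B4, c@B5, d@B5, f@B2}

Merge at B4: IN[B4] = OUT[B3] = {b@B2, b@B4, c@B0, c@B1, d@B3, f@B2}
Applying B4's transfer function to that IN value gives OUT[B4] (row B4 above).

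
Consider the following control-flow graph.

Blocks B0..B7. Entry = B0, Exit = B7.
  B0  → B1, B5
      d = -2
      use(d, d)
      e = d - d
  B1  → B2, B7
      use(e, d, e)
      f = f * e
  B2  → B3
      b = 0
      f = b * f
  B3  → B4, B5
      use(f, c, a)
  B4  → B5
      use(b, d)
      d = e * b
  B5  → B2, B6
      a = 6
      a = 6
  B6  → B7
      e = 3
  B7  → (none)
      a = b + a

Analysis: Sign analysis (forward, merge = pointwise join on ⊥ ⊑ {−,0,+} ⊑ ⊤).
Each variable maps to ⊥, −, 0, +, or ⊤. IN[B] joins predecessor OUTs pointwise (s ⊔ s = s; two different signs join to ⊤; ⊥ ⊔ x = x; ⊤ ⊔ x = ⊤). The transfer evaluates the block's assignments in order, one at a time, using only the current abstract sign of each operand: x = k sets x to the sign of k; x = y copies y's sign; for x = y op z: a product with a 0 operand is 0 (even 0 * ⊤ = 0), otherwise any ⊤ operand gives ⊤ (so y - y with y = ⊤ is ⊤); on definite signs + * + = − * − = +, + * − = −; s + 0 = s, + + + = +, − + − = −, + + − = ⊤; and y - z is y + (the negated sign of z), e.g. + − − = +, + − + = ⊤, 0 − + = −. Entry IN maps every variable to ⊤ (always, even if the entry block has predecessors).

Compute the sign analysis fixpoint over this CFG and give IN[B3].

Answer: {a: ⊤, b: 0, c: ⊤, d: ⊤, e: ⊤, f: 0}

Trace:
Converged values:
  B0:  IN=(all ⊤)  OUT={d:-; rest ⊤}
  B1:  IN={d:-; rest ⊤}  OUT={d:-; rest ⊤}
  B2:  IN=(all ⊤)  OUT={b:0, f:0; rest ⊤}
  B3:  IN={b:0, f:0; rest ⊤}  OUT={b:0, f:0; rest ⊤}
  B4:  IN={b:0, f:0; rest ⊤}  OUT={b:0, d:0, f:0; rest ⊤}
  B5:  IN=(all ⊤)  OUT={a:+; rest ⊤}
  B6:  IN={a:+; rest ⊤}  OUT={a:+, e:+; rest ⊤}
  B7:  IN=(all ⊤)  OUT=(all ⊤)

Merge at B3: IN[B3] = OUT[B2] = {a: ⊤, b: 0, c: ⊤, d: ⊤, e: ⊤, f: 0}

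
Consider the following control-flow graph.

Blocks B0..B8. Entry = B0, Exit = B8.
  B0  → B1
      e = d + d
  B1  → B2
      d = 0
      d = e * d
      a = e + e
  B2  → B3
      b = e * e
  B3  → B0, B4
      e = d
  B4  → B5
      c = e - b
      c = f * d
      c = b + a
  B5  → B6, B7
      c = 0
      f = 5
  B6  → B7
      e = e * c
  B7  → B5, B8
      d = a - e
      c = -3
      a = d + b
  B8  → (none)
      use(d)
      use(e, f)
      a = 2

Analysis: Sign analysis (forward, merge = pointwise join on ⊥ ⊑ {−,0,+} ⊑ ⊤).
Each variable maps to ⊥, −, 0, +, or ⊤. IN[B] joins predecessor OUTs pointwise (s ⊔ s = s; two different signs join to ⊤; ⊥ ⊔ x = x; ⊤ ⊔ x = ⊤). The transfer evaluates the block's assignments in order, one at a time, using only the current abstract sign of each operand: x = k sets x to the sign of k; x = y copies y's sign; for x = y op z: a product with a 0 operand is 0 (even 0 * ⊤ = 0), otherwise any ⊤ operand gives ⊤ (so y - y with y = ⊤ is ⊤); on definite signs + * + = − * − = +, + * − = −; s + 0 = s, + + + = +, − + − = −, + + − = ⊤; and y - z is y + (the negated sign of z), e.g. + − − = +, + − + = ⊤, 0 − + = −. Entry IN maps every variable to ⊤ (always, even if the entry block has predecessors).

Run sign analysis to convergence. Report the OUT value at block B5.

Per-block solution:
  B0:  IN=(all ⊤)  OUT=(all ⊤)
  B1:  IN=(all ⊤)  OUT={d:0; rest ⊤}
  B2:  IN={d:0; rest ⊤}  OUT={d:0; rest ⊤}
  B3:  IN={d:0; rest ⊤}  OUT={d:0, e:0; rest ⊤}
  B4:  IN={d:0, e:0; rest ⊤}  OUT={d:0, e:0; rest ⊤}
  B5:  IN={e:0; rest ⊤}  OUT={c:0, e:0, f:+; rest ⊤}
  B6:  IN={c:0, e:0, f:+; rest ⊤}  OUT={c:0, e:0, f:+; rest ⊤}
  B7:  IN={c:0, e:0, f:+; rest ⊤}  OUT={c:-, e:0, f:+; rest ⊤}
  B8:  IN={c:-, e:0, f:+; rest ⊤}  OUT={a:+, c:-, e:0, f:+; rest ⊤}

Merge at B5: IN[B5] = OUT[B4] ⊔ OUT[B7] = {a: ⊤, b: ⊤, c: ⊤, d: ⊤, e: 0, f: ⊤}
Applying B5's transfer function to that IN value gives OUT[B5] (row B5 above).

Answer: {a: ⊤, b: ⊤, c: 0, d: ⊤, e: 0, f: +}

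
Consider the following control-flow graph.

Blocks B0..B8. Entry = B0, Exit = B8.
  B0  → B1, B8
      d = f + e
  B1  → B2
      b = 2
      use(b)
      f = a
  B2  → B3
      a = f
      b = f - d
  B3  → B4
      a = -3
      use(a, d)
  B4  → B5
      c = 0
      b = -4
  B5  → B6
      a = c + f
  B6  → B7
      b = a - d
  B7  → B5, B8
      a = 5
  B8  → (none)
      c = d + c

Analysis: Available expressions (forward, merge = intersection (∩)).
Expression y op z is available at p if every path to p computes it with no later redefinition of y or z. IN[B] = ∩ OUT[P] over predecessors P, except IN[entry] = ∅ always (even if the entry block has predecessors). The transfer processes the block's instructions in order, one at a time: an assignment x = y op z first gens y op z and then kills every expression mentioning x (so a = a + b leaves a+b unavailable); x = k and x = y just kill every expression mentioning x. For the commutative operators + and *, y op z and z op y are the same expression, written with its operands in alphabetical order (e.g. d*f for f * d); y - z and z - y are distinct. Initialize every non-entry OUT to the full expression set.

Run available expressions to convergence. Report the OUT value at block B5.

Answer: {c+f, f-d}

Trace:
Fixpoint table:
  B0:  IN={}  OUT={e+f}
  B1:  IN={e+f}  OUT={}
  B2:  IN={}  OUT={f-d}
  B3:  IN={f-d}  OUT={f-d}
  B4:  IN={f-d}  OUT={f-d}
  B5:  IN={f-d}  OUT={c+f, f-d}
  B6:  IN={c+f, f-d}  OUT={a-d, c+f, f-d}
  B7:  IN={a-d, c+f, f-d}  OUT={c+f, f-d}
  B8:  IN={}  OUT={}

Merge at B5: IN[B5] = OUT[B4] ∩ OUT[B7] = {f-d}
Applying B5's transfer function to that IN value gives OUT[B5] (row B5 above).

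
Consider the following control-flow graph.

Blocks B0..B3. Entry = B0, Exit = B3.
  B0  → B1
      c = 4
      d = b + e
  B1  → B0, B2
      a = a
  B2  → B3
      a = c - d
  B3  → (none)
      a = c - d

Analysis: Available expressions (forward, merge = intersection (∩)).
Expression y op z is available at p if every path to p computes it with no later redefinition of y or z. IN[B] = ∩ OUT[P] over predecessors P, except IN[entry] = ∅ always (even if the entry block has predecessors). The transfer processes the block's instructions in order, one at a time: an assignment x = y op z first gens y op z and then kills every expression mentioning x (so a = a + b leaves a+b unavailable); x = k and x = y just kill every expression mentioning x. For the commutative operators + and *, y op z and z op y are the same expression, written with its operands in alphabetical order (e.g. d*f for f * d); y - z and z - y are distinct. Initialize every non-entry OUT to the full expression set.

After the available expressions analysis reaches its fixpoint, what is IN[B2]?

Answer: {b+e}

Working:
Fixpoint table:
  B0:  IN={}  OUT={b+e}
  B1:  IN={b+e}  OUT={b+e}
  B2:  IN={b+e}  OUT={b+e, c-d}
  B3:  IN={b+e, c-d}  OUT={b+e, c-d}

Merge at B2: IN[B2] = OUT[B1] = {b+e}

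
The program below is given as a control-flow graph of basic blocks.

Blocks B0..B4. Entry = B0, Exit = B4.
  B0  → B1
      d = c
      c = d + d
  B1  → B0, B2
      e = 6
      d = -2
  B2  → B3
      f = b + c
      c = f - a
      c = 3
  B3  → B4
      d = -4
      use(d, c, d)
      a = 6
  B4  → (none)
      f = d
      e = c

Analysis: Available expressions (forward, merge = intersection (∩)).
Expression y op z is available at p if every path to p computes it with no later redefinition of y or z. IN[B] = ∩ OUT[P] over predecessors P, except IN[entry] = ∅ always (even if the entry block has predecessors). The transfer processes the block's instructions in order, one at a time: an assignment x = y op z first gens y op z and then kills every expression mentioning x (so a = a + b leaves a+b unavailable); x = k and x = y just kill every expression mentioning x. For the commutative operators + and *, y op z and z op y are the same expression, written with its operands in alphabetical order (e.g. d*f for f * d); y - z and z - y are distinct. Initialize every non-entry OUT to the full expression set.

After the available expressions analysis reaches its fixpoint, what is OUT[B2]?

Answer: {f-a}

Working:
Fixpoint table:
  B0:   IN={}   OUT={d+d}
  B1:   IN={d+d}   OUT={}
  B2:   IN={}   OUT={f-a}
  B3:   IN={f-a}   OUT={}
  B4:   IN={}   OUT={}

Merge at B2: IN[B2] = OUT[B1] = {}
Applying B2's transfer function to that IN value gives OUT[B2] (row B2 above).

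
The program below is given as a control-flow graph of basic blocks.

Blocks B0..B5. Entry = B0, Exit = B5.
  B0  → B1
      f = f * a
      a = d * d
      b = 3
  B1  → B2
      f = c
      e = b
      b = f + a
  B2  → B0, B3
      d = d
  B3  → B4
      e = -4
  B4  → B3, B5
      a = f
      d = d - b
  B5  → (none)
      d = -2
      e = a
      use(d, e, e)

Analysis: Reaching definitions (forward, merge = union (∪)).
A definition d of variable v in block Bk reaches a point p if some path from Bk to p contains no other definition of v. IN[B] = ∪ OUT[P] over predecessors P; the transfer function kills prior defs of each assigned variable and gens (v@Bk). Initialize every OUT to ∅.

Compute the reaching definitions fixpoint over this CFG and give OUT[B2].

Answer: {a@B0, b@B1, d@B2, e@B1, f@B1}

Trace:
Converged values:
  B0:   IN={a@B0, b@B1, d@B2, e@B1, f@B1}   OUT={a@B0, b@B0, d@B2, e@B1, f@B0}
  B1:   IN={a@B0, b@B0, d@B2, e@B1, f@B0}   OUT={a@B0, b@B1, d@B2, e@B1, f@B1}
  B2:   IN={a@B0, b@B1, d@B2, e@B1, f@B1}   OUT={a@B0, b@B1, d@B2, e@B1, f@B1}
  B3:   IN={a@B0, a@B4, b@B1, d@B2, d@B4, e@B1, e@B3, f@B1}   OUT={a@B0, a@B4, b@B1, d@B2, d@B4, e@B3, f@B1}
  B4:   IN={a@B0, a@B4, b@B1, d@B2, d@B4, e@B3, f@B1}   OUT={a@B4, b@B1, d@B4, e@B3, f@B1}
  B5:   IN={a@B4, b@B1, d@B4, e@B3, f@B1}   OUT={a@B4, b@B1, d@B5, e@B5, f@B1}

Merge at B2: IN[B2] = OUT[B1] = {a@B0, b@B1, d@B2, e@B1, f@B1}
Applying B2's transfer function to that IN value gives OUT[B2] (row B2 above).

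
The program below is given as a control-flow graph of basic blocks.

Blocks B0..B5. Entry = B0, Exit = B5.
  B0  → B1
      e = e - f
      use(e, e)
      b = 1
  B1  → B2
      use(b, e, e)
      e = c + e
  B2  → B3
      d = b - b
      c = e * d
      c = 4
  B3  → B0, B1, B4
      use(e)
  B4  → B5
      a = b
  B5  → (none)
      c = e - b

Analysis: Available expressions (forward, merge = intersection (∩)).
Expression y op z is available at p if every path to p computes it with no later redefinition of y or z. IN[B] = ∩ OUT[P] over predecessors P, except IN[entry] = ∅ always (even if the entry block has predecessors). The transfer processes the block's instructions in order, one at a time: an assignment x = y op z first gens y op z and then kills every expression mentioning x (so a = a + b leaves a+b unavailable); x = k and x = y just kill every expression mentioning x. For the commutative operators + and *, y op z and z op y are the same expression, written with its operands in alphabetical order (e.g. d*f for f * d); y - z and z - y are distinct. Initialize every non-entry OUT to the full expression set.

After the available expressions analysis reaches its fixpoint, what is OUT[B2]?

Answer: {b-b, d*e}

Working:
Per-block solution:
  B0:   IN={}   OUT={}
  B1:   IN={}   OUT={}
  B2:   IN={}   OUT={b-b, d*e}
  B3:   IN={b-b, d*e}   OUT={b-b, d*e}
  B4:   IN={b-b, d*e}   OUT={b-b, d*e}
  B5:   IN={b-b, d*e}   OUT={b-b, d*e, e-b}

Merge at B2: IN[B2] = OUT[B1] = {}
Applying B2's transfer function to that IN value gives OUT[B2] (row B2 above).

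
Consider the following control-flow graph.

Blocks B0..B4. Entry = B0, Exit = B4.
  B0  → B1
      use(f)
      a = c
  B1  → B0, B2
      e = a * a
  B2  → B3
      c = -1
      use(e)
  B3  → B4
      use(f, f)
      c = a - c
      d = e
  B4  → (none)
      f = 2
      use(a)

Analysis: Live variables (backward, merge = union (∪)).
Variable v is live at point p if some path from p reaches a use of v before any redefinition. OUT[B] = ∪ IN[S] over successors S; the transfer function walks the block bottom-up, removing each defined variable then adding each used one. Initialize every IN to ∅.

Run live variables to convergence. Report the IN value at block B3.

Fixpoint table:
  B0:   IN={c, f}   OUT={a, c, f}
  B1:   IN={a, c, f}   OUT={a, c, e, f}
  B2:   IN={a, e, f}   OUT={a, c, e, f}
  B3:   IN={a, c, e, f}   OUT={a}
  B4:   IN={a}   OUT={}

Merge at B3: OUT[B3] = IN[B4] = {a}
Applying B3's transfer function to that OUT value gives IN[B3] (row B3 above).

Answer: {a, c, e, f}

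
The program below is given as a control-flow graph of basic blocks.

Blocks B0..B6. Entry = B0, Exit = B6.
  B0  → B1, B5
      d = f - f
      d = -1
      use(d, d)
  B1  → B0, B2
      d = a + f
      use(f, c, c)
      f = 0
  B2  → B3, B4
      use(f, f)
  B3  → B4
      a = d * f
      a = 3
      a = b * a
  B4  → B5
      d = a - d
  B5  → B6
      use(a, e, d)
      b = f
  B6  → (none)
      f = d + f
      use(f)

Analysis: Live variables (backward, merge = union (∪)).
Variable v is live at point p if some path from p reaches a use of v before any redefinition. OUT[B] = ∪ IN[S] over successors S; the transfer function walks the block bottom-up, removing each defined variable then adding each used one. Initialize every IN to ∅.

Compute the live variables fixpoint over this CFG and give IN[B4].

Converged values:
  B0:   IN={a, b, c, e, f}   OUT={a, b, c, d, e, f}
  B1:   IN={a, b, c, e, f}   OUT={a, b, c, d, e, f}
  B2:   IN={a, b, d, e, f}   OUT={a, b, d, e, f}
  B3:   IN={b, d, e, f}   OUT={a, d, e, f}
  B4:   IN={a, d, e, f}   OUT={a, d, e, f}
  B5:   IN={a, d, e, f}   OUT={d, f}
  B6:   IN={d, f}   OUT={}

Merge at B4: OUT[B4] = IN[B5] = {a, d, e, f}
Applying B4's transfer function to that OUT value gives IN[B4] (row B4 above).

Answer: {a, d, e, f}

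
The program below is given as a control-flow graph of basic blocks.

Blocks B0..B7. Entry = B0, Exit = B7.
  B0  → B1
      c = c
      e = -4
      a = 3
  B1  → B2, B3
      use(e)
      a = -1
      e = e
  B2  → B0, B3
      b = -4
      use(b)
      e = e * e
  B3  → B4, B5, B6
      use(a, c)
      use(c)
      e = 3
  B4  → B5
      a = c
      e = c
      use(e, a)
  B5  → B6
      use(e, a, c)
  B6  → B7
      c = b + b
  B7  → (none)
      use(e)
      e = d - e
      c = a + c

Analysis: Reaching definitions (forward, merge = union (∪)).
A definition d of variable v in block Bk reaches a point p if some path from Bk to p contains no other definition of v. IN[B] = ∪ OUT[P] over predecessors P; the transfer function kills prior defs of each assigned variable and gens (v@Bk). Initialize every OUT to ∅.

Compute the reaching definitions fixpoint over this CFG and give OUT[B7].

Answer: {a@B1, a@B4, b@B2, c@B7, e@B7}

Trace:
Fixpoint table:
  B0: | IN={a@B1, b@B2, c@B0, e@B2} | OUT={a@B0, b@B2, c@B0, e@B0}
  B1: | IN={a@B0, b@B2, c@B0, e@B0} | OUT={a@B1, b@B2, c@B0, e@B1}
  B2: | IN={a@B1, b@B2, c@B0, e@B1} | OUT={a@B1, b@B2, c@B0, e@B2}
  B3: | IN={a@B1, b@B2, c@B0, e@B1, e@B2} | OUT={a@B1, b@B2, c@B0, e@B3}
  B4: | IN={a@B1, b@B2, c@B0, e@B3} | OUT={a@B4, b@B2, c@B0, e@B4}
  B5: | IN={a@B1, a@B4, b@B2, c@B0, e@B3, e@B4} | OUT={a@B1, a@B4, b@B2, c@B0, e@B3, e@B4}
  B6: | IN={a@B1, a@B4, b@B2, c@B0, e@B3, e@B4} | OUT={a@B1, a@B4, b@B2, c@B6, e@B3, e@B4}
  B7: | IN={a@B1, a@B4, b@B2, c@B6, e@B3, e@B4} | OUT={a@B1, a@B4, b@B2, c@B7, e@B7}

Merge at B7: IN[B7] = OUT[B6] = {a@B1, a@B4, b@B2, c@B6, e@B3, e@B4}
Applying B7's transfer function to that IN value gives OUT[B7] (row B7 above).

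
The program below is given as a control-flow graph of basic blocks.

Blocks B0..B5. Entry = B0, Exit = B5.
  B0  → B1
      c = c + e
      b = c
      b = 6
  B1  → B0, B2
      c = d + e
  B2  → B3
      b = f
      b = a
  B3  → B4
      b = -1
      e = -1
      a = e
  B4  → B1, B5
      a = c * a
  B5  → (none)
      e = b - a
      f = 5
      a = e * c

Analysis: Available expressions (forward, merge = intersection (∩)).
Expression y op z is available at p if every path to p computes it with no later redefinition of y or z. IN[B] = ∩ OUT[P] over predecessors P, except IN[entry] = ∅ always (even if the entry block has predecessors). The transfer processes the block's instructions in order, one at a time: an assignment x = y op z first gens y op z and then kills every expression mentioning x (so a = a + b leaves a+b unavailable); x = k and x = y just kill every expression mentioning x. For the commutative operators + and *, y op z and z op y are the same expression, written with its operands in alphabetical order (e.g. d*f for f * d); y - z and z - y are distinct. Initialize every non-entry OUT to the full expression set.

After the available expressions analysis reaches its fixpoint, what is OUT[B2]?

Answer: {d+e}

Working:
Per-block solution:
  B0:   IN={}   OUT={}
  B1:   IN={}   OUT={d+e}
  B2:   IN={d+e}   OUT={d+e}
  B3:   IN={d+e}   OUT={}
  B4:   IN={}   OUT={}
  B5:   IN={}   OUT={c*e}

Merge at B2: IN[B2] = OUT[B1] = {d+e}
Applying B2's transfer function to that IN value gives OUT[B2] (row B2 above).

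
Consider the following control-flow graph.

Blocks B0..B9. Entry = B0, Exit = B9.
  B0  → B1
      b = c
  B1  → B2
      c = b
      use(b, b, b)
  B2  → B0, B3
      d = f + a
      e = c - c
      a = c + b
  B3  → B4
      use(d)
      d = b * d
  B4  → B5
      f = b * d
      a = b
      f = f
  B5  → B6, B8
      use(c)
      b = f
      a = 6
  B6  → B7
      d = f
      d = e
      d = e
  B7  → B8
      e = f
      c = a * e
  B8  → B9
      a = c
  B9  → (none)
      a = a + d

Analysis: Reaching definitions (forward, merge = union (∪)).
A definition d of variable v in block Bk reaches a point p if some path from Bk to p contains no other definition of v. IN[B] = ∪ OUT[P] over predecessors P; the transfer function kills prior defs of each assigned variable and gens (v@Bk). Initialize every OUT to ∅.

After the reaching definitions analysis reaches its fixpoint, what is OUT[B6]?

Answer: {a@B5, b@B5, c@B1, d@B6, e@B2, f@B4}

Trace:
Per-block solution:
  B0: | IN={a@B2, b@B0, c@B1, d@B2, e@B2} | OUT={a@B2, b@B0, c@B1, d@B2, e@B2}
  B1: | IN={a@B2, b@B0, c@B1, d@B2, e@B2} | OUT={a@B2, b@B0, c@B1, d@B2, e@B2}
  B2: | IN={a@B2, b@B0, c@B1, d@B2, e@B2} | OUT={a@B2, b@B0, c@B1, d@B2, e@B2}
  B3: | IN={a@B2, b@B0, c@B1, d@B2, e@B2} | OUT={a@B2, b@B0, c@B1, d@B3, e@B2}
  B4: | IN={a@B2, b@B0, c@B1, d@B3, e@B2} | OUT={a@B4, b@B0, c@B1, d@B3, e@B2, f@B4}
  B5: | IN={a@B4, b@B0, c@B1, d@B3, e@B2, f@B4} | OUT={a@B5, b@B5, c@B1, d@B3, e@B2, f@B4}
  B6: | IN={a@B5, b@B5, c@B1, d@B3, e@B2, f@B4} | OUT={a@B5, b@B5, c@B1, d@B6, e@B2, f@B4}
  B7: | IN={a@B5, b@B5, c@B1, d@B6, e@B2, f@B4} | OUT={a@B5, b@B5, c@B7, d@B6, e@B7, f@B4}
  B8: | IN={a@B5, b@B5, c@B1, c@B7, d@B3, d@B6, e@B2, e@B7, f@B4} | OUT={a@B8, b@B5, c@B1, c@B7, d@B3, d@B6, e@B2, e@B7, f@B4}
  B9: | IN={a@B8, b@B5, c@B1, c@B7, d@B3, d@B6, e@B2, e@B7, f@B4} | OUT={a@B9, b@B5, c@B1, c@B7, d@B3, d@B6, e@B2, e@B7, f@B4}

Merge at B6: IN[B6] = OUT[B5] = {a@B5, b@B5, c@B1, d@B3, e@B2, f@B4}
Applying B6's transfer function to that IN value gives OUT[B6] (row B6 above).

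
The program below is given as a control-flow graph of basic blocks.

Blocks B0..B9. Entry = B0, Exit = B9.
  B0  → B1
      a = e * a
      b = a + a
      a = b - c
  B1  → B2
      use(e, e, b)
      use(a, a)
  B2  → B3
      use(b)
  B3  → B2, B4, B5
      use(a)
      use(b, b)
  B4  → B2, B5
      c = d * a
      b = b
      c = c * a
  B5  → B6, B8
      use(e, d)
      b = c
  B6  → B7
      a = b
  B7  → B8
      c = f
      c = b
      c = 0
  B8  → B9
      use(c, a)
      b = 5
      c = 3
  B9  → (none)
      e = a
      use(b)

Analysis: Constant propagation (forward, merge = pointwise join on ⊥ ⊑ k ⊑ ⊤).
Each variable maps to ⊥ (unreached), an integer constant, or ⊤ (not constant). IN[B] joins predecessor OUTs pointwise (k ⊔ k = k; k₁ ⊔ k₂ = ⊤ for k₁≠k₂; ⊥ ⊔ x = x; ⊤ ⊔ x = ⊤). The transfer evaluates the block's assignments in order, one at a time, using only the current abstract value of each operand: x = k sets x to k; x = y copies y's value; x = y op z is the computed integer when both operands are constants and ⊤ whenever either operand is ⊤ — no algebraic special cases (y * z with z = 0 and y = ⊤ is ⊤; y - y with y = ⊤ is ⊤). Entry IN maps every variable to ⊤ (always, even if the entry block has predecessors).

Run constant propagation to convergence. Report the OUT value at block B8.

Answer: {a: ⊤, b: 5, c: 3, d: ⊤, e: ⊤, f: ⊤}

Trace:
Per-block solution:
  B0: | IN=(all ⊤) | OUT=(all ⊤)
  B1: | IN=(all ⊤) | OUT=(all ⊤)
  B2: | IN=(all ⊤) | OUT=(all ⊤)
  B3: | IN=(all ⊤) | OUT=(all ⊤)
  B4: | IN=(all ⊤) | OUT=(all ⊤)
  B5: | IN=(all ⊤) | OUT=(all ⊤)
  B6: | IN=(all ⊤) | OUT=(all ⊤)
  B7: | IN=(all ⊤) | OUT={c:0; rest ⊤}
  B8: | IN=(all ⊤) | OUT={b:5, c:3; rest ⊤}
  B9: | IN={b:5, c:3; rest ⊤} | OUT={b:5, c:3; rest ⊤}

Merge at B8: IN[B8] = OUT[B5] ⊔ OUT[B7] = {a: ⊤, b: ⊤, c: ⊤, d: ⊤, e: ⊤, f: ⊤}
Applying B8's transfer function to that IN value gives OUT[B8] (row B8 above).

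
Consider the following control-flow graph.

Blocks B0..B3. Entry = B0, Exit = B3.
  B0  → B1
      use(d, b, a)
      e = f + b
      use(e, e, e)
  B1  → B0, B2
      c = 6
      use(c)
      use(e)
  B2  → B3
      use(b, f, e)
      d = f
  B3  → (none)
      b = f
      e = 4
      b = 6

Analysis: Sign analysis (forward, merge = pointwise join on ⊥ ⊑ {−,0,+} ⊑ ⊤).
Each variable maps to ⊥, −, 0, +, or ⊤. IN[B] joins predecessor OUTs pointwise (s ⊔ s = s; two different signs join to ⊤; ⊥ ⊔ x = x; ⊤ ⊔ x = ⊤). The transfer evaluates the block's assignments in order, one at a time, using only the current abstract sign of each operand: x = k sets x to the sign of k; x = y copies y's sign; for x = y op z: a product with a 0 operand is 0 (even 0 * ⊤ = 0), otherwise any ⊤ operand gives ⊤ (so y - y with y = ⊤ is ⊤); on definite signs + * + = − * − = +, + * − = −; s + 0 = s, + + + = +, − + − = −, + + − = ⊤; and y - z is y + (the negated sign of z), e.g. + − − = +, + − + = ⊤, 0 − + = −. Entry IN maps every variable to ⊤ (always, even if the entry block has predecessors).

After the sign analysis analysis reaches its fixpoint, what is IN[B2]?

Converged values:
  B0: | IN=(all ⊤) | OUT=(all ⊤)
  B1: | IN=(all ⊤) | OUT={c:+; rest ⊤}
  B2: | IN={c:+; rest ⊤} | OUT={c:+; rest ⊤}
  B3: | IN={c:+; rest ⊤} | OUT={b:+, c:+, e:+; rest ⊤}

Merge at B2: IN[B2] = OUT[B1] = {a: ⊤, b: ⊤, c: +, d: ⊤, e: ⊤, f: ⊤}

Answer: {a: ⊤, b: ⊤, c: +, d: ⊤, e: ⊤, f: ⊤}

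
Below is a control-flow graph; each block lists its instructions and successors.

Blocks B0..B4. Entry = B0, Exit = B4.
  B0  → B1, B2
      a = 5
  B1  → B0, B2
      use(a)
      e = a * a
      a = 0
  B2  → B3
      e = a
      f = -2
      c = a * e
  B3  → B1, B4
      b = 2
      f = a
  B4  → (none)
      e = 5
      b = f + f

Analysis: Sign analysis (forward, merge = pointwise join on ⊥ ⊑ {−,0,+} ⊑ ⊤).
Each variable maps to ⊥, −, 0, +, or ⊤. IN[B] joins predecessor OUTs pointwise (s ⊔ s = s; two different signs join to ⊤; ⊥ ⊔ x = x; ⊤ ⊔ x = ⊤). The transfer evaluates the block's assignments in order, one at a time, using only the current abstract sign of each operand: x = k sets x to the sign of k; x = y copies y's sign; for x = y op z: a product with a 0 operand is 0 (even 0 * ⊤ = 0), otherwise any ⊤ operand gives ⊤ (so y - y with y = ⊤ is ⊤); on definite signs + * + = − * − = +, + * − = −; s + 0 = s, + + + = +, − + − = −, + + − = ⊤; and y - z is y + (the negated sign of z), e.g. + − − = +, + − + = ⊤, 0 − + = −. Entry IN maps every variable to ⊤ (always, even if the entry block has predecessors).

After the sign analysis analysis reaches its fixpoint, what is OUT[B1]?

Answer: {a: 0, b: ⊤, c: ⊤, d: ⊤, e: ⊤, f: ⊤}

Trace:
Per-block solution:
  B0:   IN=(all ⊤)   OUT={a:+; rest ⊤}
  B1:   IN=(all ⊤)   OUT={a:0; rest ⊤}
  B2:   IN=(all ⊤)   OUT={f:-; rest ⊤}
  B3:   IN={f:-; rest ⊤}   OUT={b:+; rest ⊤}
  B4:   IN={b:+; rest ⊤}   OUT={e:+; rest ⊤}

Merge at B1: IN[B1] = OUT[B0] ⊔ OUT[B3] = {a: ⊤, b: ⊤, c: ⊤, d: ⊤, e: ⊤, f: ⊤}
Applying B1's transfer function to that IN value gives OUT[B1] (row B1 above).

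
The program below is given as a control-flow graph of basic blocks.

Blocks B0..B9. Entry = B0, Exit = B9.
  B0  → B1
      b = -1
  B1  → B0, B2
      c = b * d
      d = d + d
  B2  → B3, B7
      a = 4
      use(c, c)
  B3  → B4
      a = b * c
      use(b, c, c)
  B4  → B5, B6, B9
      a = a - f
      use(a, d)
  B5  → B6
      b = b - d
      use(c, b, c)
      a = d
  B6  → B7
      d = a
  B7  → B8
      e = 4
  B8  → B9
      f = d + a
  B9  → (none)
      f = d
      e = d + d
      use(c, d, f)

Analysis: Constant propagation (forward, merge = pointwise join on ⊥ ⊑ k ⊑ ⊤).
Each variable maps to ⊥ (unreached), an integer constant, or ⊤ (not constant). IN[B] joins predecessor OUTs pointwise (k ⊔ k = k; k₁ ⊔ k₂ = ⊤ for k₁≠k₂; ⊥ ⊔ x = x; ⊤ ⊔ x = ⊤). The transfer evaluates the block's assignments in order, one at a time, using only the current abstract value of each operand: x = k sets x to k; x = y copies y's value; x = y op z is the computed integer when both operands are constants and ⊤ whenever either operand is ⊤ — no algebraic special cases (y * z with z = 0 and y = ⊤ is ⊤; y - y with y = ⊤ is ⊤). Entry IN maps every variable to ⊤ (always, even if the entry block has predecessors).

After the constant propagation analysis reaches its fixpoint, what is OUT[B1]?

Answer: {a: ⊤, b: -1, c: ⊤, d: ⊤, e: ⊤, f: ⊤}

Working:
Fixpoint table:
  B0: | IN=(all ⊤) | OUT={b:-1; rest ⊤}
  B1: | IN={b:-1; rest ⊤} | OUT={b:-1; rest ⊤}
  B2: | IN={b:-1; rest ⊤} | OUT={a:4, b:-1; rest ⊤}
  B3: | IN={a:4, b:-1; rest ⊤} | OUT={b:-1; rest ⊤}
  B4: | IN={b:-1; rest ⊤} | OUT={b:-1; rest ⊤}
  B5: | IN={b:-1; rest ⊤} | OUT=(all ⊤)
  B6: | IN=(all ⊤) | OUT=(all ⊤)
  B7: | IN=(all ⊤) | OUT={e:4; rest ⊤}
  B8: | IN={e:4; rest ⊤} | OUT={e:4; rest ⊤}
  B9: | IN=(all ⊤) | OUT=(all ⊤)

Merge at B1: IN[B1] = OUT[B0] = {a: ⊤, b: -1, c: ⊤, d: ⊤, e: ⊤, f: ⊤}
Applying B1's transfer function to that IN value gives OUT[B1] (row B1 above).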